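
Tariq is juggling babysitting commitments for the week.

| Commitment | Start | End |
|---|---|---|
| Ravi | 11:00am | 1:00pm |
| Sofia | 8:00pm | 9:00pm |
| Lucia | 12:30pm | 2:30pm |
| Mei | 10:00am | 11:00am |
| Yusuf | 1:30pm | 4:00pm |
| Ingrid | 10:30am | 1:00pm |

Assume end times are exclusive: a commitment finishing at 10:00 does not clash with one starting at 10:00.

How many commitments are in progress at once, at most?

Sweep the timeline, counting +1 at each start and −1 at each end (ends before starts at a tie):
10:00am start Mei → 1
10:30am start Ingrid → 2
11:00am end Mei → 1
11:00am start Ravi → 2
12:30pm start Lucia → 3
1:00pm end Ingrid → 2
1:00pm end Ravi → 1
1:30pm start Yusuf → 2
2:30pm end Lucia → 1
4:00pm end Yusuf → 0
8:00pm start Sofia → 1
9:00pm end Sofia → 0
Peak is 3, at 12:30pm (Ingrid, Lucia, Ravi).

3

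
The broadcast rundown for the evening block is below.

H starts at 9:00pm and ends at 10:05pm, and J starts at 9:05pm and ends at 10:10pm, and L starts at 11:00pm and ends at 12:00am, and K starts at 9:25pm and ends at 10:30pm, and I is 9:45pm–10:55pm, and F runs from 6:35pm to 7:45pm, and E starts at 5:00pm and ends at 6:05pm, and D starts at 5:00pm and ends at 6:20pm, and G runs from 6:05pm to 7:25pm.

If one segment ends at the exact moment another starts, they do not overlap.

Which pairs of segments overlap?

Check each pair: they overlap iff neither finishes before the other starts.
Sorted by start: D, E, G, F, H, J, K, I, L.
E starts before D ends → D and E overlap.
G starts before D ends → D and G overlap.
F starts after D ends; D is clear from here.
G starts exactly when E ends (back-to-back, no overlap); E is clear from here.
F starts before G ends → G and F overlap.
H starts after G ends; G is clear from here.
H starts after F ends; F is clear from here.
J starts before H ends → H and J overlap.
K starts before H ends → H and K overlap.
I starts before H ends → H and I overlap.
L starts after H ends.
K starts before J ends → J and K overlap.
I starts before J ends → J and I overlap.
L starts after J ends.
I starts before K ends → K and I overlap.
L starts after K ends.
L starts after I ends.

D & E, D & G, F & G, H & I, H & J, H & K, I & J, I & K, J & K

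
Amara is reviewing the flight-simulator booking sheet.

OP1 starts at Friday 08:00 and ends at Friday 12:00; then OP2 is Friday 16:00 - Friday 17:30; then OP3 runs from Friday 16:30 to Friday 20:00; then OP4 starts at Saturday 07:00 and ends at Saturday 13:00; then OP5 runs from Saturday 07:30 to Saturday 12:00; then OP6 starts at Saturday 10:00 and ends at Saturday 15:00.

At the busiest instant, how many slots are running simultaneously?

Walk through starts and ends in time order (an end at T is processed before a start at T):
Friday 08:00 start OP1 → 1
Friday 12:00 end OP1 → 0
Friday 16:00 start OP2 → 1
Friday 16:30 start OP3 → 2
Friday 17:30 end OP2 → 1
Friday 20:00 end OP3 → 0
Saturday 07:00 start OP4 → 1
Saturday 07:30 start OP5 → 2
Saturday 10:00 start OP6 → 3
Saturday 12:00 end OP5 → 2
Saturday 13:00 end OP4 → 1
Saturday 15:00 end OP6 → 0
Peak is 3, at Saturday 10:00 (OP4, OP5, OP6).

3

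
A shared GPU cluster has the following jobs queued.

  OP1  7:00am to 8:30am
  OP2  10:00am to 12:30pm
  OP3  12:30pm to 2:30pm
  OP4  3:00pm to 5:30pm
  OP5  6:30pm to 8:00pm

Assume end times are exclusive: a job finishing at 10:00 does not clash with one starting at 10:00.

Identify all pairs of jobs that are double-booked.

no overlapping pairs

Two intervals overlap when each starts before the other ends.
Sorted by start: OP1, OP2, OP3, OP4, OP5.
OP2 starts after OP1 ends, so OP1 has no further overlaps.
OP3 starts exactly when OP2 ends (back-to-back, no overlap), so OP2 has no further overlaps.
OP4 starts after OP3 ends, so OP3 has no further overlaps.
OP5 starts after OP4 ends.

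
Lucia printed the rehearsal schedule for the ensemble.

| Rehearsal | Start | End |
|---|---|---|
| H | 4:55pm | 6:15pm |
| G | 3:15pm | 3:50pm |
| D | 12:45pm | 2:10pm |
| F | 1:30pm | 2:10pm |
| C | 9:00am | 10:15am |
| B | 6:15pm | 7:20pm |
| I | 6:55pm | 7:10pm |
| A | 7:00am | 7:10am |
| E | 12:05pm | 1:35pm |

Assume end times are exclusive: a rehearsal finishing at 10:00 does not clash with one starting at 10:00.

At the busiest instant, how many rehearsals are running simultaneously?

3

Sweep the timeline, counting +1 at each start and −1 at each end (ends before starts at a tie):
7:00am start A → 1
7:10am end A → 0
9:00am start C → 1
10:15am end C → 0
12:05pm start E → 1
12:45pm start D → 2
1:30pm start F → 3
1:35pm end E → 2
2:10pm end D → 1
2:10pm end F → 0
3:15pm start G → 1
3:50pm end G → 0
4:55pm start H → 1
6:15pm end H → 0
6:15pm start B → 1
6:55pm start I → 2
7:10pm end I → 1
7:20pm end B → 0
Peak is 3, at 1:30pm (D, E, F).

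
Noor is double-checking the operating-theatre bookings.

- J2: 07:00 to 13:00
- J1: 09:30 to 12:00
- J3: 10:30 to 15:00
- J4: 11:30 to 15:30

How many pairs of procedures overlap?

6

Sorted by start: J2, J1, J3, J4.
J1 starts before J2 ends → J2 and J1 overlap.
J3 starts before J2 ends → J2 and J3 overlap.
J4 starts before J2 ends → J2 and J4 overlap.
J3 starts before J1 ends → J1 and J3 overlap.
J4 starts before J1 ends → J1 and J4 overlap.
J4 starts before J3 ends → J3 and J4 overlap.
Overlapping pairs: J1 & J2, J1 & J3, J1 & J4, J2 & J3, J2 & J4, J3 & J4 — 6 in total.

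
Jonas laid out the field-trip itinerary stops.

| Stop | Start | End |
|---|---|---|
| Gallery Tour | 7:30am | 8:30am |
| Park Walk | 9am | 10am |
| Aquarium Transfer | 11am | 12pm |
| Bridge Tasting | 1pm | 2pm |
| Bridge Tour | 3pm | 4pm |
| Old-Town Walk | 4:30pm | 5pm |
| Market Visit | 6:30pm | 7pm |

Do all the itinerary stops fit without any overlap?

Yes

Sorted by start: Gallery Tour, Park Walk, Aquarium Transfer, Bridge Tasting, Bridge Tour, Old-Town Walk, Market Visit.
Park Walk starts after Gallery Tour ends; Gallery Tour is clear from here.
Aquarium Transfer starts after Park Walk ends; Park Walk is clear from here.
Bridge Tasting starts after Aquarium Transfer ends; Aquarium Transfer is clear from here.
Bridge Tour starts after Bridge Tasting ends; Bridge Tasting is clear from here.
Old-Town Walk starts after Bridge Tour ends; Bridge Tour is clear from here.
Market Visit starts after Old-Town Walk ends.
Every pair is clear; the schedule has no overlaps.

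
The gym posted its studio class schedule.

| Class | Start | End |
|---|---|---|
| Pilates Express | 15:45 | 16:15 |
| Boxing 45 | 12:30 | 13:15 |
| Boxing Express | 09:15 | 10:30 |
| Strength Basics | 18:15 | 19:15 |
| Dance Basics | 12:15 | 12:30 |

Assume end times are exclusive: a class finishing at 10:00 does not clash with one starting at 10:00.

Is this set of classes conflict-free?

Sorted by start: Boxing Express, Dance Basics, Boxing 45, Pilates Express, Strength Basics.
Dance Basics starts after Boxing Express ends, so nothing later overlaps Boxing Express either.
Boxing 45 starts exactly when Dance Basics ends (back-to-back, no overlap), so nothing later overlaps Dance Basics either.
Pilates Express starts after Boxing 45 ends, so nothing later overlaps Boxing 45 either.
Strength Basics starts after Pilates Express ends.
Every pair is clear; the schedule has no overlaps.

Yes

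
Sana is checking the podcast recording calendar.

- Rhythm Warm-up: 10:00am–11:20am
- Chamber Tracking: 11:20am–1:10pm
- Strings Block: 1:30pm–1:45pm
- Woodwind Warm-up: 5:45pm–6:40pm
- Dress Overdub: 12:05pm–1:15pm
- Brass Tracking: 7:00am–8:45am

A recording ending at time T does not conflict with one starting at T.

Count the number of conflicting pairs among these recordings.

1

Sorted by start: Brass Tracking, Rhythm Warm-up, Chamber Tracking, Dress Overdub, Strings Block, Woodwind Warm-up.
Rhythm Warm-up starts after Brass Tracking ends — done with Brass Tracking.
Chamber Tracking starts exactly when Rhythm Warm-up ends (back-to-back, no overlap) — done with Rhythm Warm-up.
Dress Overdub starts before Chamber Tracking ends → Chamber Tracking and Dress Overdub overlap.
Strings Block starts after Chamber Tracking ends — done with Chamber Tracking.
Strings Block starts after Dress Overdub ends — done with Dress Overdub.
Woodwind Warm-up starts after Strings Block ends.
Overlapping pairs: Chamber Tracking & Dress Overdub — 1 in total.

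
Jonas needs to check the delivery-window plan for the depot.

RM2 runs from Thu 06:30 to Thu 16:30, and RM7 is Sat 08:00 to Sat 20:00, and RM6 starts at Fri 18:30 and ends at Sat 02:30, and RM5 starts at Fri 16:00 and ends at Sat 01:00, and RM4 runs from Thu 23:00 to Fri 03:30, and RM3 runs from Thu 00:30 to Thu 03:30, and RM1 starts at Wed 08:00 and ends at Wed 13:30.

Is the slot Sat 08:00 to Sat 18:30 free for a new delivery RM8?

RM1: ends Wed 13:30 at or before RM8 starts Sat 08:00 → clear.
RM3: ends Thu 03:30 at or before RM8 starts Sat 08:00 → clear.
RM2: ends Thu 16:30 at or before RM8 starts Sat 08:00 → clear.
RM4: ends Fri 03:30 at or before RM8 starts Sat 08:00 → clear.
RM5: ends Sat 01:00 at or before RM8 starts Sat 08:00 → clear.
RM6: ends Sat 02:30 at or before RM8 starts Sat 08:00 → clear.
RM7: starts Sat 08:00 before RM8 ends Sat 18:30, and ends Sat 20:00 after RM8 starts Sat 08:00 → overlap.
RM8 overlaps RM7.

No — it overlaps RM7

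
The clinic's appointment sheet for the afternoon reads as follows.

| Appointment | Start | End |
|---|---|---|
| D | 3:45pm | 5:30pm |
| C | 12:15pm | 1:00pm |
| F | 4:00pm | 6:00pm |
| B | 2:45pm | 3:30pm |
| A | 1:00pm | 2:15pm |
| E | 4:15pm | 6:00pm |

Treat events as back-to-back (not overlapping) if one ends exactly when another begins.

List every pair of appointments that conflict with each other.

D & E, D & F, E & F

Sorted by start: C, A, B, D, F, E.
A starts exactly when C ends (back-to-back, no overlap); C is clear from here.
B starts after A ends; A is clear from here.
D starts after B ends; B is clear from here.
F starts before D ends → D and F overlap.
E starts before D ends → D and E overlap.
E starts before F ends → F and E overlap.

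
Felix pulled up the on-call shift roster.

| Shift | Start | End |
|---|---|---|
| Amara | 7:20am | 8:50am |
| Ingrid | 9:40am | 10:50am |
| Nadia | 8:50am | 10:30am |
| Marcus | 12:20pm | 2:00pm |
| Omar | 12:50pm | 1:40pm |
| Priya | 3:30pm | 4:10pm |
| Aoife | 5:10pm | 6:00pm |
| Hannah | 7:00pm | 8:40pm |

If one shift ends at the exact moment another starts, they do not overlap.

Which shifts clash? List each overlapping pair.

Ingrid & Nadia, Marcus & Omar

Two intervals overlap when each starts before the other ends.
Sorted by start: Amara, Nadia, Ingrid, Marcus, Omar, Priya, Aoife, Hannah.
Nadia starts exactly when Amara ends (back-to-back, no overlap), so Amara has no further overlaps.
Ingrid starts before Nadia ends → Nadia and Ingrid overlap.
Marcus starts after Nadia ends, so Nadia has no further overlaps.
Marcus starts after Ingrid ends, so Ingrid has no further overlaps.
Omar starts before Marcus ends → Marcus and Omar overlap.
Priya starts after Marcus ends, so Marcus has no further overlaps.
Priya starts after Omar ends, so Omar has no further overlaps.
Aoife starts after Priya ends, so Priya has no further overlaps.
Hannah starts after Aoife ends.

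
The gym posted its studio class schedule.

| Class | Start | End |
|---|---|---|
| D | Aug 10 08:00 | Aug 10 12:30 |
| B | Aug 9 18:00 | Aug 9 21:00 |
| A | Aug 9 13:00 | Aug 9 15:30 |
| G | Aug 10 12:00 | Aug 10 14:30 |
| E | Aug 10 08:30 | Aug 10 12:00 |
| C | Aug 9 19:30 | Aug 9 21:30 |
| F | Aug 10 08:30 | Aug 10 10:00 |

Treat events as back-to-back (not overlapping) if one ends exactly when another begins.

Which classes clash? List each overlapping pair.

Check each pair: they overlap iff neither finishes before the other starts.
Sorted by start: A, B, C, D, E, F, G.
B starts after A ends, so nothing later overlaps A either.
C starts before B ends → B and C overlap.
D starts after B ends, so nothing later overlaps B either.
D starts after C ends, so nothing later overlaps C either.
E starts before D ends → D and E overlap.
F starts before D ends → D and F overlap.
G starts before D ends → D and G overlap.
F starts before E ends → E and F overlap.
G starts exactly when E ends (back-to-back, no overlap).
G starts after F ends.

B & C, D & E, D & F, D & G, E & F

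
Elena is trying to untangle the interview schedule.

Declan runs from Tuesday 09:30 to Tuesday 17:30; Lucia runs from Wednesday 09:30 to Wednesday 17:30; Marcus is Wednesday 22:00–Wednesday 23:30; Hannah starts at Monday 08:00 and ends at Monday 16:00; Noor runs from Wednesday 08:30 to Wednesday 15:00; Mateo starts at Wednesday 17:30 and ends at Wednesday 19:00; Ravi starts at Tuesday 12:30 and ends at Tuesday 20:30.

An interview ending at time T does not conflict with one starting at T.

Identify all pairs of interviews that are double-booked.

Two intervals overlap when each starts before the other ends.
Sorted by start: Hannah, Declan, Ravi, Noor, Lucia, Mateo, Marcus.
Declan starts after Hannah ends — done with Hannah.
Ravi starts before Declan ends → Declan and Ravi overlap.
Noor starts after Declan ends — done with Declan.
Noor starts after Ravi ends — done with Ravi.
Lucia starts before Noor ends → Noor and Lucia overlap.
Mateo starts after Noor ends — done with Noor.
Mateo starts exactly when Lucia ends (back-to-back, no overlap) — done with Lucia.
Marcus starts after Mateo ends.

Declan & Ravi, Lucia & Noor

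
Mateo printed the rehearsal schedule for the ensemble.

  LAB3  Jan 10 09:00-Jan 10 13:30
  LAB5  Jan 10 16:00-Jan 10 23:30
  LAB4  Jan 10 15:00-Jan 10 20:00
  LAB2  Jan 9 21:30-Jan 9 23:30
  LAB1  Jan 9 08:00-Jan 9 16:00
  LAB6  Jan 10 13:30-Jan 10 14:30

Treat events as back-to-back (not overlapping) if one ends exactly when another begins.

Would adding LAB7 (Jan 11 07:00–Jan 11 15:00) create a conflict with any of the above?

LAB1: ends Jan 9 16:00 at or before LAB7 starts Jan 11 07:00 → clear.
LAB2: ends Jan 9 23:30 at or before LAB7 starts Jan 11 07:00 → clear.
LAB3: ends Jan 10 13:30 at or before LAB7 starts Jan 11 07:00 → clear.
LAB6: ends Jan 10 14:30 at or before LAB7 starts Jan 11 07:00 → clear.
LAB4: ends Jan 10 20:00 at or before LAB7 starts Jan 11 07:00 → clear.
LAB5: ends Jan 10 23:30 at or before LAB7 starts Jan 11 07:00 → clear.

No — it doesn't clash with anything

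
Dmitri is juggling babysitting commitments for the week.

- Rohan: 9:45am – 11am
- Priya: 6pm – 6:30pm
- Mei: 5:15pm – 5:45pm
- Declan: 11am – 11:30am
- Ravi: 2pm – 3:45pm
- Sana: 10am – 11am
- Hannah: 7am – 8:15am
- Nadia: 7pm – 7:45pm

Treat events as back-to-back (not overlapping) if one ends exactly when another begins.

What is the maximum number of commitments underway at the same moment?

2

Sort all start/end points and keep a running count:
7am start Hannah → 1
8:15am end Hannah → 0
9:45am start Rohan → 1
10am start Sana → 2
11am end Rohan → 1
11am end Sana → 0
11am start Declan → 1
11:30am end Declan → 0
2pm start Ravi → 1
3:45pm end Ravi → 0
5:15pm start Mei → 1
5:45pm end Mei → 0
6pm start Priya → 1
6:30pm end Priya → 0
7pm start Nadia → 1
7:45pm end Nadia → 0
Peak is 2, at 10am (Rohan, Sana).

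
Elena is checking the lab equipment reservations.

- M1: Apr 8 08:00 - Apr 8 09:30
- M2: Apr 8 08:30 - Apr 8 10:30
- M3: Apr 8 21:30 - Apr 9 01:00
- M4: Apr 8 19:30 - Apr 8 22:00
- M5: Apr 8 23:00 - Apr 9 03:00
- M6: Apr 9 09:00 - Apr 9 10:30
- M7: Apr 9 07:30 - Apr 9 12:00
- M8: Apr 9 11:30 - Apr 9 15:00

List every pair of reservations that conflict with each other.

M1 & M2, M3 & M4, M3 & M5, M6 & M7, M7 & M8

Sorted by start: M1, M2, M4, M3, M5, M7, M6, M8.
M2 starts before M1 ends → M1 and M2 overlap.
M4 starts after M1 ends, so M1 has no further overlaps.
M4 starts after M2 ends, so M2 has no further overlaps.
M3 starts before M4 ends → M4 and M3 overlap.
M5 starts after M4 ends, so M4 has no further overlaps.
M5 starts before M3 ends → M3 and M5 overlap.
M7 starts after M3 ends, so M3 has no further overlaps.
M7 starts after M5 ends, so M5 has no further overlaps.
M6 starts before M7 ends → M7 and M6 overlap.
M8 starts before M7 ends → M7 and M8 overlap.
M8 starts after M6 ends.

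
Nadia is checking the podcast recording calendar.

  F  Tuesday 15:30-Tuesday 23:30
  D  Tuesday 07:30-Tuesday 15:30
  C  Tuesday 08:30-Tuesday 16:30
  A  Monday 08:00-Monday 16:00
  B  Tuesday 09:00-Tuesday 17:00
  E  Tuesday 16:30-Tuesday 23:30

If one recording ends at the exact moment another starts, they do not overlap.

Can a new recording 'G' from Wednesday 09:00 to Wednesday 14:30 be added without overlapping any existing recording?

A: ends Monday 16:00 at or before G starts Wednesday 09:00 → clear.
D: ends Tuesday 15:30 at or before G starts Wednesday 09:00 → clear.
C: ends Tuesday 16:30 at or before G starts Wednesday 09:00 → clear.
B: ends Tuesday 17:00 at or before G starts Wednesday 09:00 → clear.
F: ends Tuesday 23:30 at or before G starts Wednesday 09:00 → clear.
E: ends Tuesday 23:30 at or before G starts Wednesday 09:00 → clear.

Yes — the slot is free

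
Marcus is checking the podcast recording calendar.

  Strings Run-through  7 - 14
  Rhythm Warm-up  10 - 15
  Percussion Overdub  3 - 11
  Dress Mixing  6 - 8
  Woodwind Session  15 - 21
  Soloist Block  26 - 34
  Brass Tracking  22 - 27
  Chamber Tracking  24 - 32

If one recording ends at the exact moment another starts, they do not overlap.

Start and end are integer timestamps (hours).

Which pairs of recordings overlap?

Brass Tracking & Chamber Tracking, Brass Tracking & Soloist Block, Chamber Tracking & Soloist Block, Dress Mixing & Percussion Overdub, Dress Mixing & Strings Run-through, Percussion Overdub & Rhythm Warm-up, Percussion Overdub & Strings Run-through, Rhythm Warm-up & Strings Run-through

Sorted by start: Percussion Overdub, Dress Mixing, Strings Run-through, Rhythm Warm-up, Woodwind Session, Brass Tracking, Chamber Tracking, Soloist Block.
Dress Mixing starts before Percussion Overdub ends → Percussion Overdub and Dress Mixing overlap.
Strings Run-through starts before Percussion Overdub ends → Percussion Overdub and Strings Run-through overlap.
Rhythm Warm-up starts before Percussion Overdub ends → Percussion Overdub and Rhythm Warm-up overlap.
Woodwind Session starts after Percussion Overdub ends, so nothing later overlaps Percussion Overdub either.
Strings Run-through starts before Dress Mixing ends → Dress Mixing and Strings Run-through overlap.
Rhythm Warm-up starts after Dress Mixing ends, so nothing later overlaps Dress Mixing either.
Rhythm Warm-up starts before Strings Run-through ends → Strings Run-through and Rhythm Warm-up overlap.
Woodwind Session starts after Strings Run-through ends, so nothing later overlaps Strings Run-through either.
Woodwind Session starts exactly when Rhythm Warm-up ends (back-to-back, no overlap), so nothing later overlaps Rhythm Warm-up either.
Brass Tracking starts after Woodwind Session ends, so nothing later overlaps Woodwind Session either.
Chamber Tracking starts before Brass Tracking ends → Brass Tracking and Chamber Tracking overlap.
Soloist Block starts before Brass Tracking ends → Brass Tracking and Soloist Block overlap.
Soloist Block starts before Chamber Tracking ends → Chamber Tracking and Soloist Block overlap.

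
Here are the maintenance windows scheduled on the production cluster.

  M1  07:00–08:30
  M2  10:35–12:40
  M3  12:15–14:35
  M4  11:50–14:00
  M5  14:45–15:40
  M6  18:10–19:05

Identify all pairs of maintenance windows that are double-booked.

M2 & M3, M2 & M4, M3 & M4

Check each pair: they overlap iff neither finishes before the other starts.
Sorted by start: M1, M2, M4, M3, M5, M6.
M2 starts after M1 ends — done with M1.
M4 starts before M2 ends → M2 and M4 overlap.
M3 starts before M2 ends → M2 and M3 overlap.
M5 starts after M2 ends — done with M2.
M3 starts before M4 ends → M4 and M3 overlap.
M5 starts after M4 ends — done with M4.
M5 starts after M3 ends — done with M3.
M6 starts after M5 ends.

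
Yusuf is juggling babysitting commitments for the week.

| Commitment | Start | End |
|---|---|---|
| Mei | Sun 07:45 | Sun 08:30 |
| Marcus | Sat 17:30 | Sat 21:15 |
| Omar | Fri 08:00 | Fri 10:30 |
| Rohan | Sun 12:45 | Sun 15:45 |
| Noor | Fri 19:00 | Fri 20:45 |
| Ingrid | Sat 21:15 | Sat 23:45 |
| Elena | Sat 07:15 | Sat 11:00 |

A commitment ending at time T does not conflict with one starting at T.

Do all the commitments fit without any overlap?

Yes

Check each pair: they overlap iff neither finishes before the other starts.
Sorted by start: Omar, Noor, Elena, Marcus, Ingrid, Mei, Rohan.
Noor starts after Omar ends; Omar is clear from here.
Elena starts after Noor ends; Noor is clear from here.
Marcus starts after Elena ends; Elena is clear from here.
Ingrid starts exactly when Marcus ends (back-to-back, no overlap); Marcus is clear from here.
Mei starts after Ingrid ends; Ingrid is clear from here.
Rohan starts after Mei ends.
Every pair is clear; the schedule has no overlaps.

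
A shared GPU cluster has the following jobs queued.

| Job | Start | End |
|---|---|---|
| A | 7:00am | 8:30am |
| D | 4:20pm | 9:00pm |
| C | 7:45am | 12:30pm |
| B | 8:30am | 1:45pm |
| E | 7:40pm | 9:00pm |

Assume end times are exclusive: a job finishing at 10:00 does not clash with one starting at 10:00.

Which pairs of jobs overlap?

Sorted by start: A, C, B, D, E.
C starts before A ends → A and C overlap.
B starts exactly when A ends (back-to-back, no overlap) — done with A.
B starts before C ends → C and B overlap.
D starts after C ends — done with C.
D starts after B ends — done with B.
E starts before D ends → D and E overlap.

A & C, B & C, D & E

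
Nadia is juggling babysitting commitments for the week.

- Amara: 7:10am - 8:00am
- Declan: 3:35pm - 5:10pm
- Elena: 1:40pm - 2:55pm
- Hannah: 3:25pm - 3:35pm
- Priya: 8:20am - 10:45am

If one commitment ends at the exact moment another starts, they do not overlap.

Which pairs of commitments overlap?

Sorted by start: Amara, Priya, Elena, Hannah, Declan.
Priya starts after Amara ends — done with Amara.
Elena starts after Priya ends — done with Priya.
Hannah starts after Elena ends — done with Elena.
Declan starts exactly when Hannah ends (back-to-back, no overlap).

no overlapping pairs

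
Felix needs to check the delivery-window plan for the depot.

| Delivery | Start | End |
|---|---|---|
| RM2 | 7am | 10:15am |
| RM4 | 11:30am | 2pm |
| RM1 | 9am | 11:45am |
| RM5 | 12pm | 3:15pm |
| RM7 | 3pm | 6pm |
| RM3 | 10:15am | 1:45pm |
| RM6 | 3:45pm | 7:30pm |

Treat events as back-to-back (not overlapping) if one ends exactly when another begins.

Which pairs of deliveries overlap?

RM1 & RM2, RM1 & RM3, RM1 & RM4, RM3 & RM4, RM3 & RM5, RM4 & RM5, RM5 & RM7, RM6 & RM7

Two intervals overlap when each starts before the other ends.
Sorted by start: RM2, RM1, RM3, RM4, RM5, RM7, RM6.
RM1 starts before RM2 ends → RM2 and RM1 overlap.
RM3 starts exactly when RM2 ends (back-to-back, no overlap), so nothing later overlaps RM2 either.
RM3 starts before RM1 ends → RM1 and RM3 overlap.
RM4 starts before RM1 ends → RM1 and RM4 overlap.
RM5 starts after RM1 ends, so nothing later overlaps RM1 either.
RM4 starts before RM3 ends → RM3 and RM4 overlap.
RM5 starts before RM3 ends → RM3 and RM5 overlap.
RM7 starts after RM3 ends, so nothing later overlaps RM3 either.
RM5 starts before RM4 ends → RM4 and RM5 overlap.
RM7 starts after RM4 ends, so nothing later overlaps RM4 either.
RM7 starts before RM5 ends → RM5 and RM7 overlap.
RM6 starts after RM5 ends.
RM6 starts before RM7 ends → RM7 and RM6 overlap.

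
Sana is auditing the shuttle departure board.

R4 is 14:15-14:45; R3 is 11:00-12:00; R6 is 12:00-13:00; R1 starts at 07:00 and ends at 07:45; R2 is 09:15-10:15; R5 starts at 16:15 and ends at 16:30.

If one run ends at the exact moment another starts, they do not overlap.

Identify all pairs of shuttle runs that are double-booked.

no conflicts

Two intervals overlap when each starts before the other ends.
Sorted by start: R1, R2, R3, R6, R4, R5.
R2 starts after R1 ends — done with R1.
R3 starts after R2 ends — done with R2.
R6 starts exactly when R3 ends (back-to-back, no overlap) — done with R3.
R4 starts after R6 ends — done with R6.
R5 starts after R4 ends.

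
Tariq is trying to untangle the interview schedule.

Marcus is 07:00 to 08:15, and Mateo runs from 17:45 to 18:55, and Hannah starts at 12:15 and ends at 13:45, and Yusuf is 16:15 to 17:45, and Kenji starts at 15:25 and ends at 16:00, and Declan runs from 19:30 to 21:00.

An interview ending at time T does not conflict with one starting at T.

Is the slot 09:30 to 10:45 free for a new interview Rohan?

Marcus: ends 08:15 at or before Rohan starts 09:30 → clear.
Hannah: starts 12:15 at or after Rohan ends 10:45 → clear.
Kenji: starts 15:25 at or after Rohan ends 10:45 → clear.
Yusuf: starts 16:15 at or after Rohan ends 10:45 → clear.
Mateo: starts 17:45 at or after Rohan ends 10:45 → clear.
Declan: starts 19:30 at or after Rohan ends 10:45 → clear.

Yes — the slot is free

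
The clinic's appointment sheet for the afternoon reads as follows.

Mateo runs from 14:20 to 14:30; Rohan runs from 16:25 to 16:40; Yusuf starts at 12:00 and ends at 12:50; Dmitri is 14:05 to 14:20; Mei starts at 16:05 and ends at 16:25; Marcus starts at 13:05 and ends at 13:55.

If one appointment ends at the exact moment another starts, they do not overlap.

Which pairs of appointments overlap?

Check each pair: they overlap iff neither finishes before the other starts.
Sorted by start: Yusuf, Marcus, Dmitri, Mateo, Mei, Rohan.
Marcus starts after Yusuf ends; Yusuf is clear from here.
Dmitri starts after Marcus ends; Marcus is clear from here.
Mateo starts exactly when Dmitri ends (back-to-back, no overlap); Dmitri is clear from here.
Mei starts after Mateo ends; Mateo is clear from here.
Rohan starts exactly when Mei ends (back-to-back, no overlap).

none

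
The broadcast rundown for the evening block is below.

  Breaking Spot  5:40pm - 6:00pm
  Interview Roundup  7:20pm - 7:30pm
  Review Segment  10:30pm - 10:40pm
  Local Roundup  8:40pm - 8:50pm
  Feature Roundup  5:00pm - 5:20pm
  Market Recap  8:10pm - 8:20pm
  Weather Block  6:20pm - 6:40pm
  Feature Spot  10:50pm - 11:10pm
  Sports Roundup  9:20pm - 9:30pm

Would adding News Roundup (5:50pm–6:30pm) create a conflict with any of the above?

Feature Roundup: ends 5:20pm at or before News Roundup starts 5:50pm → clear.
Breaking Spot: starts 5:40pm before News Roundup ends 6:30pm, and ends 6:00pm after News Roundup starts 5:50pm → overlap.
Weather Block: starts 6:20pm before News Roundup ends 6:30pm, and ends 6:40pm after News Roundup starts 5:50pm → overlap.
Interview Roundup: starts 7:20pm at or after News Roundup ends 6:30pm → clear.
Market Recap: starts 8:10pm at or after News Roundup ends 6:30pm → clear.
Local Roundup: starts 8:40pm at or after News Roundup ends 6:30pm → clear.
Sports Roundup: starts 9:20pm at or after News Roundup ends 6:30pm → clear.
Review Segment: starts 10:30pm at or after News Roundup ends 6:30pm → clear.
Feature Spot: starts 10:50pm at or after News Roundup ends 6:30pm → clear.
News Roundup overlaps Breaking Spot, Weather Block.

Yes — it overlaps Breaking Spot, Weather Block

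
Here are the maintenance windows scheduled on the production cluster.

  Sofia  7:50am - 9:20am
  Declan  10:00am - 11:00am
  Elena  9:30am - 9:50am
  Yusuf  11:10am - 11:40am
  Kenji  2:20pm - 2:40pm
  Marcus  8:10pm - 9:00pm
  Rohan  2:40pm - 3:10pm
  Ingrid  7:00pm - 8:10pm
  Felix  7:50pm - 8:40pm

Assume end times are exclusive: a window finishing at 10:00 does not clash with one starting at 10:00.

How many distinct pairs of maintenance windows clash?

Sorted by start: Sofia, Elena, Declan, Yusuf, Kenji, Rohan, Ingrid, Felix, Marcus.
Elena starts after Sofia ends, so nothing later overlaps Sofia either.
Declan starts after Elena ends, so nothing later overlaps Elena either.
Yusuf starts after Declan ends, so nothing later overlaps Declan either.
Kenji starts after Yusuf ends, so nothing later overlaps Yusuf either.
Rohan starts exactly when Kenji ends (back-to-back, no overlap), so nothing later overlaps Kenji either.
Ingrid starts after Rohan ends, so nothing later overlaps Rohan either.
Felix starts before Ingrid ends → Ingrid and Felix overlap.
Marcus starts exactly when Ingrid ends (back-to-back, no overlap).
Marcus starts before Felix ends → Felix and Marcus overlap.
Overlapping pairs: Felix & Ingrid, Felix & Marcus — 2 in total.

2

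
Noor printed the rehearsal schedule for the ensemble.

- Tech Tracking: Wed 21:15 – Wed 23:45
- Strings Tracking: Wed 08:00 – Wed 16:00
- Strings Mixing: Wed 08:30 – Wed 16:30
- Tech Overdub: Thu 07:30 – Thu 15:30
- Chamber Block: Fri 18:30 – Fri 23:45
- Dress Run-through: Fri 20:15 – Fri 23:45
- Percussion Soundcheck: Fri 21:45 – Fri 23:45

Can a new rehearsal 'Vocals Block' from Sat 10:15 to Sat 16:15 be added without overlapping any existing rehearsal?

Yes — the slot is free

Strings Tracking: ends Wed 16:00 at or before Vocals Block starts Sat 10:15 → clear.
Strings Mixing: ends Wed 16:30 at or before Vocals Block starts Sat 10:15 → clear.
Tech Tracking: ends Wed 23:45 at or before Vocals Block starts Sat 10:15 → clear.
Tech Overdub: ends Thu 15:30 at or before Vocals Block starts Sat 10:15 → clear.
Chamber Block: ends Fri 23:45 at or before Vocals Block starts Sat 10:15 → clear.
Dress Run-through: ends Fri 23:45 at or before Vocals Block starts Sat 10:15 → clear.
Percussion Soundcheck: ends Fri 23:45 at or before Vocals Block starts Sat 10:15 → clear.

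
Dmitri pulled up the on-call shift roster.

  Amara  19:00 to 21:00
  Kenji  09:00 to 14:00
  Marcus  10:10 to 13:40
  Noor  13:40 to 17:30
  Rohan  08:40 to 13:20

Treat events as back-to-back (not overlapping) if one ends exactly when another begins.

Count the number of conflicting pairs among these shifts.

Sorted by start: Rohan, Kenji, Marcus, Noor, Amara.
Kenji starts before Rohan ends → Rohan and Kenji overlap.
Marcus starts before Rohan ends → Rohan and Marcus overlap.
Noor starts after Rohan ends, so Rohan has no further overlaps.
Marcus starts before Kenji ends → Kenji and Marcus overlap.
Noor starts before Kenji ends → Kenji and Noor overlap.
Amara starts after Kenji ends.
Noor starts exactly when Marcus ends (back-to-back, no overlap), so Marcus has no further overlaps.
Amara starts after Noor ends.
Overlapping pairs: Kenji & Marcus, Kenji & Noor, Kenji & Rohan, Marcus & Rohan — 4 in total.

4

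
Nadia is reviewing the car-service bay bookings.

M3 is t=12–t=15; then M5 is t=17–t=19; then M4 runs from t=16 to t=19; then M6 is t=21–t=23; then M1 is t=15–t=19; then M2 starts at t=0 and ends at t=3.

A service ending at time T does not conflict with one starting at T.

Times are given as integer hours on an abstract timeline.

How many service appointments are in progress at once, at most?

Sweep the timeline, counting +1 at each start and −1 at each end (ends before starts at a tie):
t=0 start M2 → 1
t=3 end M2 → 0
t=12 start M3 → 1
t=15 end M3 → 0
t=15 start M1 → 1
t=16 start M4 → 2
t=17 start M5 → 3
t=19 end M1 → 2
t=19 end M4 → 1
t=19 end M5 → 0
t=21 start M6 → 1
t=23 end M6 → 0
Peak is 3, at t=17 (M1, M4, M5).

3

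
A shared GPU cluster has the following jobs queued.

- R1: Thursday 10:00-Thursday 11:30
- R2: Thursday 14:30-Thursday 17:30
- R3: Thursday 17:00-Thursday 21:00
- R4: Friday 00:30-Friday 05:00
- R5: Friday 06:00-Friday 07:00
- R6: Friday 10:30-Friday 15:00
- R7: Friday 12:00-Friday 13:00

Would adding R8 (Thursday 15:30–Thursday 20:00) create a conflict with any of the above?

Yes — it overlaps R2, R3

R1: ends Thursday 11:30 at or before R8 starts Thursday 15:30 → clear.
R2: starts Thursday 14:30 before R8 ends Thursday 20:00, and ends Thursday 17:30 after R8 starts Thursday 15:30 → overlap.
R3: starts Thursday 17:00 before R8 ends Thursday 20:00, and ends Thursday 21:00 after R8 starts Thursday 15:30 → overlap.
R4: starts Friday 00:30 at or after R8 ends Thursday 20:00 → clear.
R5: starts Friday 06:00 at or after R8 ends Thursday 20:00 → clear.
R6: starts Friday 10:30 at or after R8 ends Thursday 20:00 → clear.
R7: starts Friday 12:00 at or after R8 ends Thursday 20:00 → clear.
R8 overlaps R2, R3.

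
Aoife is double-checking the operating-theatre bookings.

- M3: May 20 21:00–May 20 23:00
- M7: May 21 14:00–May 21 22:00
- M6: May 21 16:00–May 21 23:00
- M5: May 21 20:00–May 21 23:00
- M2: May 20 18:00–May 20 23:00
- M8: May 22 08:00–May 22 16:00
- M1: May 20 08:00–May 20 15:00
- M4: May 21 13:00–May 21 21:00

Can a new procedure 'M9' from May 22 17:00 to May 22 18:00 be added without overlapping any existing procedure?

Yes — the slot is free

M1: ends May 20 15:00 at or before M9 starts May 22 17:00 → clear.
M2: ends May 20 23:00 at or before M9 starts May 22 17:00 → clear.
M3: ends May 20 23:00 at or before M9 starts May 22 17:00 → clear.
M4: ends May 21 21:00 at or before M9 starts May 22 17:00 → clear.
M7: ends May 21 22:00 at or before M9 starts May 22 17:00 → clear.
M6: ends May 21 23:00 at or before M9 starts May 22 17:00 → clear.
M5: ends May 21 23:00 at or before M9 starts May 22 17:00 → clear.
M8: ends May 22 16:00 at or before M9 starts May 22 17:00 → clear.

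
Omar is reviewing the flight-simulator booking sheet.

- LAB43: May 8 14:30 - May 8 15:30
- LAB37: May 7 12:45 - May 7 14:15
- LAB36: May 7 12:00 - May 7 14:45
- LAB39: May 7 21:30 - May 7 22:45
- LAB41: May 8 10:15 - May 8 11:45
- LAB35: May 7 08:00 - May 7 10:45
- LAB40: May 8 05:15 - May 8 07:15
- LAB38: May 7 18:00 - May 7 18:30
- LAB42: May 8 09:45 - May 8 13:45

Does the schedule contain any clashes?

Sorted by start: LAB35, LAB36, LAB37, LAB38, LAB39, LAB40, LAB42, LAB41, LAB43.
LAB36 starts after LAB35 ends — done with LAB35.
LAB37 starts before LAB36 ends → LAB36 and LAB37 overlap.
That's a conflict, so the schedule is not conflict-free.

Yes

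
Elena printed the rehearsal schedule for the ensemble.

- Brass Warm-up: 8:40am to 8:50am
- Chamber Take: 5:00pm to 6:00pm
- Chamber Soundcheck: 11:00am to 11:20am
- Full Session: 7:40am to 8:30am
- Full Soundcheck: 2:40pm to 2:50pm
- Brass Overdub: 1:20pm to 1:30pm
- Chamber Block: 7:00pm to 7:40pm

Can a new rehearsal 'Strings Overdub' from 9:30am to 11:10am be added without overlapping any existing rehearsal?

No — it overlaps Chamber Soundcheck

Full Session: ends 8:30am at or before Strings Overdub starts 9:30am → clear.
Brass Warm-up: ends 8:50am at or before Strings Overdub starts 9:30am → clear.
Chamber Soundcheck: starts 11:00am before Strings Overdub ends 11:10am, and ends 11:20am after Strings Overdub starts 9:30am → overlap.
Brass Overdub: starts 1:20pm at or after Strings Overdub ends 11:10am → clear.
Full Soundcheck: starts 2:40pm at or after Strings Overdub ends 11:10am → clear.
Chamber Take: starts 5:00pm at or after Strings Overdub ends 11:10am → clear.
Chamber Block: starts 7:00pm at or after Strings Overdub ends 11:10am → clear.
Strings Overdub overlaps Chamber Soundcheck.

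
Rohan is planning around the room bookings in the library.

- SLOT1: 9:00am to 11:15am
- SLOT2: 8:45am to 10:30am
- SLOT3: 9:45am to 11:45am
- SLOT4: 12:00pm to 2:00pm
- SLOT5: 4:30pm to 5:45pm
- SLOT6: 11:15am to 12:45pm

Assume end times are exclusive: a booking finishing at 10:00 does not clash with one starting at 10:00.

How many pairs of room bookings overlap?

5

Sorted by start: SLOT2, SLOT1, SLOT3, SLOT6, SLOT4, SLOT5.
SLOT1 starts before SLOT2 ends → SLOT2 and SLOT1 overlap.
SLOT3 starts before SLOT2 ends → SLOT2 and SLOT3 overlap.
SLOT6 starts after SLOT2 ends, so nothing later overlaps SLOT2 either.
SLOT3 starts before SLOT1 ends → SLOT1 and SLOT3 overlap.
SLOT6 starts exactly when SLOT1 ends (back-to-back, no overlap), so nothing later overlaps SLOT1 either.
SLOT6 starts before SLOT3 ends → SLOT3 and SLOT6 overlap.
SLOT4 starts after SLOT3 ends, so nothing later overlaps SLOT3 either.
SLOT4 starts before SLOT6 ends → SLOT6 and SLOT4 overlap.
SLOT5 starts after SLOT6 ends.
SLOT5 starts after SLOT4 ends.
Overlapping pairs: SLOT1 & SLOT2, SLOT1 & SLOT3, SLOT2 & SLOT3, SLOT3 & SLOT6, SLOT4 & SLOT6 — 5 in total.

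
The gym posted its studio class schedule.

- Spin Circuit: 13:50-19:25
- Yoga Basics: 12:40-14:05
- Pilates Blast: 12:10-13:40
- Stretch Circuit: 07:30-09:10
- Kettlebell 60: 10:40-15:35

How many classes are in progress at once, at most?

3

Sort all start/end points and keep a running count:
07:30 start Stretch Circuit → 1
09:10 end Stretch Circuit → 0
10:40 start Kettlebell 60 → 1
12:10 start Pilates Blast → 2
12:40 start Yoga Basics → 3
13:40 end Pilates Blast → 2
13:50 start Spin Circuit → 3
14:05 end Yoga Basics → 2
15:35 end Kettlebell 60 → 1
19:25 end Spin Circuit → 0
Peak is 3, at 12:40 (Kettlebell 60, Pilates Blast, Yoga Basics).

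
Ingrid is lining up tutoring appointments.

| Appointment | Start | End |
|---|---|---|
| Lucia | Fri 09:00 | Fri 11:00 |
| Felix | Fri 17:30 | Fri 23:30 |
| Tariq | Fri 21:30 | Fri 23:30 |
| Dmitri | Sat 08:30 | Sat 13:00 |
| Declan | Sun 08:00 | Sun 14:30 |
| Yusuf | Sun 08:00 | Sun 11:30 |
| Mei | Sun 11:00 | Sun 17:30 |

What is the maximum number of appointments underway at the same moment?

3

Sort all start/end points and keep a running count:
Fri 09:00 start Lucia → 1
Fri 11:00 end Lucia → 0
Fri 17:30 start Felix → 1
Fri 21:30 start Tariq → 2
Fri 23:30 end Felix → 1
Fri 23:30 end Tariq → 0
Sat 08:30 start Dmitri → 1
Sat 13:00 end Dmitri → 0
Sun 08:00 start Declan → 1
Sun 08:00 start Yusuf → 2
Sun 11:00 start Mei → 3
Sun 11:30 end Yusuf → 2
Sun 14:30 end Declan → 1
Sun 17:30 end Mei → 0
Peak is 3, at Sun 11:00 (Declan, Mei, Yusuf).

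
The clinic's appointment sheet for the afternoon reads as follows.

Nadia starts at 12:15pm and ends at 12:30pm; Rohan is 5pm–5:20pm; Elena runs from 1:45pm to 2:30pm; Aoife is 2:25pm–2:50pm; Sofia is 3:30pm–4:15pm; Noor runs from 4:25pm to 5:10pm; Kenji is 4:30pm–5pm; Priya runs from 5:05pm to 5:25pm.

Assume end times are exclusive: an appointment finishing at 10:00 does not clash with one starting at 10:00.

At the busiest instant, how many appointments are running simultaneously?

Sweep the timeline, counting +1 at each start and −1 at each end (ends before starts at a tie):
12:15pm start Nadia → 1
12:30pm end Nadia → 0
1:45pm start Elena → 1
2:25pm start Aoife → 2
2:30pm end Elena → 1
2:50pm end Aoife → 0
3:30pm start Sofia → 1
4:15pm end Sofia → 0
4:25pm start Noor → 1
4:30pm start Kenji → 2
5pm end Kenji → 1
5pm start Rohan → 2
5:05pm start Priya → 3
5:10pm end Noor → 2
5:20pm end Rohan → 1
5:25pm end Priya → 0
Peak is 3, at 5:05pm (Noor, Priya, Rohan).

3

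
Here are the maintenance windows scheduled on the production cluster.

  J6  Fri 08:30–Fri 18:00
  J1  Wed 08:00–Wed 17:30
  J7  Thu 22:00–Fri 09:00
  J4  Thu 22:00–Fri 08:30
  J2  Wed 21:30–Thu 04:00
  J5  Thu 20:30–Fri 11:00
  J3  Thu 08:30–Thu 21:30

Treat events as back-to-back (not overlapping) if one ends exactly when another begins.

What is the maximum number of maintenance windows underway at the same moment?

3

Sort all start/end points and keep a running count:
Wed 08:00 start J1 → 1
Wed 17:30 end J1 → 0
Wed 21:30 start J2 → 1
Thu 04:00 end J2 → 0
Thu 08:30 start J3 → 1
Thu 20:30 start J5 → 2
Thu 21:30 end J3 → 1
Thu 22:00 start J4 → 2
Thu 22:00 start J7 → 3
Fri 08:30 end J4 → 2
Fri 08:30 start J6 → 3
Fri 09:00 end J7 → 2
Fri 11:00 end J5 → 1
Fri 18:00 end J6 → 0
Peak is 3, at Thu 22:00 (J4, J5, J7).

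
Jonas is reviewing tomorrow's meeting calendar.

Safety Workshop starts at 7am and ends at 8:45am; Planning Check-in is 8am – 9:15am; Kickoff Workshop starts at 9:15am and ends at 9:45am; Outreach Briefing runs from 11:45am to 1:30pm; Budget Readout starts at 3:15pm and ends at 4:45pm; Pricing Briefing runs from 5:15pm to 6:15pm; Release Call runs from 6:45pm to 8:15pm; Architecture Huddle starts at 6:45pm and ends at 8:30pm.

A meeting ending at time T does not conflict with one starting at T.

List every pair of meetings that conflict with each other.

Two intervals overlap when each starts before the other ends.
Sorted by start: Safety Workshop, Planning Check-in, Kickoff Workshop, Outreach Briefing, Budget Readout, Pricing Briefing, Release Call, Architecture Huddle.
Planning Check-in starts before Safety Workshop ends → Safety Workshop and Planning Check-in overlap.
Kickoff Workshop starts after Safety Workshop ends, so nothing later overlaps Safety Workshop either.
Kickoff Workshop starts exactly when Planning Check-in ends (back-to-back, no overlap), so nothing later overlaps Planning Check-in either.
Outreach Briefing starts after Kickoff Workshop ends, so nothing later overlaps Kickoff Workshop either.
Budget Readout starts after Outreach Briefing ends, so nothing later overlaps Outreach Briefing either.
Pricing Briefing starts after Budget Readout ends, so nothing later overlaps Budget Readout either.
Release Call starts after Pricing Briefing ends, so nothing later overlaps Pricing Briefing either.
Architecture Huddle starts before Release Call ends → Release Call and Architecture Huddle overlap.

Architecture Huddle & Release Call, Planning Check-in & Safety Workshop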